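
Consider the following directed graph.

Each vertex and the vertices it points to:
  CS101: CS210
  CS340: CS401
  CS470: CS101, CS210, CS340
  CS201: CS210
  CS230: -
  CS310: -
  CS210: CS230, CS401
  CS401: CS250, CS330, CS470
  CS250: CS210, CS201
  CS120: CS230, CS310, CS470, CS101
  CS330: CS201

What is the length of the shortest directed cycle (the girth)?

3

For each vertex v, BFS finds the shortest path from v back to v.
The shortest such closed walk is CS470 → CS210 → CS401 → CS470, length 3.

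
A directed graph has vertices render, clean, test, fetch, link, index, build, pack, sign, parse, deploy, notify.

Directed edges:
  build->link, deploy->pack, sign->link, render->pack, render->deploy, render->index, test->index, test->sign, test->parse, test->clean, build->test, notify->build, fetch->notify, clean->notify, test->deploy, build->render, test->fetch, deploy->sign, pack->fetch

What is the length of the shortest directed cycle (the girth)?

For each vertex v, BFS finds the shortest path from v back to v.
The shortest such closed walk is build → test → fetch → notify → build, length 4.

4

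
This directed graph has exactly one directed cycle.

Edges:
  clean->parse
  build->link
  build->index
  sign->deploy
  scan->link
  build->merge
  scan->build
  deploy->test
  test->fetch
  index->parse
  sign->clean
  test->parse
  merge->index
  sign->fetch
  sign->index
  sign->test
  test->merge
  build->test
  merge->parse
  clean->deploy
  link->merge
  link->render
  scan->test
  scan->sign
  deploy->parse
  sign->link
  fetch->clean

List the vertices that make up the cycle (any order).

DFS with gray/black marking from deploy:
deploy gray
  test gray
    merge gray
      parse gray
      parse black
      index gray
        index→parse: parse black — skip
      index black
    merge black
    fetch gray
      clean gray
        clean→parse: parse black — skip
        clean→deploy: deploy is gray → back edge
Back edge closes the cycle deploy → test → fetch → clean → deploy; its vertices are {test, clean, fetch, deploy}.

test, clean, fetch, deploy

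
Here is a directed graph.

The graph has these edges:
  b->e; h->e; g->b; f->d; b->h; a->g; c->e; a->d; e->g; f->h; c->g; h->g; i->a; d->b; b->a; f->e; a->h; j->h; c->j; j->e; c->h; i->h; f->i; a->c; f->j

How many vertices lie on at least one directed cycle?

8

A vertex is on a directed cycle iff it belongs to a strongly connected component of size ≥ 2 (or has a self-loop).
The vertices on cycles are {a, b, c, d, e, g, h, j} — 8 in total.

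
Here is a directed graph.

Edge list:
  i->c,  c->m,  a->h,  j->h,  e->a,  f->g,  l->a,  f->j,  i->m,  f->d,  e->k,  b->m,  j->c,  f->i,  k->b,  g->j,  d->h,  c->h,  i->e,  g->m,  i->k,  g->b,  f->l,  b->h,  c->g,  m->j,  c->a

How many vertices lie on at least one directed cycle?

5

A vertex is on a directed cycle iff it belongs to a strongly connected component of size ≥ 2 (or has a self-loop).
The vertices on cycles are {b, c, g, j, m} — 5 in total.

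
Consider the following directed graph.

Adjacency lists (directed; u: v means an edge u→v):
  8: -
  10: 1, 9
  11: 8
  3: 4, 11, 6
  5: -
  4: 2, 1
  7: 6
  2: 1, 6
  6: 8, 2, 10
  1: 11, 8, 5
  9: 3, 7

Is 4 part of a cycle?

Yes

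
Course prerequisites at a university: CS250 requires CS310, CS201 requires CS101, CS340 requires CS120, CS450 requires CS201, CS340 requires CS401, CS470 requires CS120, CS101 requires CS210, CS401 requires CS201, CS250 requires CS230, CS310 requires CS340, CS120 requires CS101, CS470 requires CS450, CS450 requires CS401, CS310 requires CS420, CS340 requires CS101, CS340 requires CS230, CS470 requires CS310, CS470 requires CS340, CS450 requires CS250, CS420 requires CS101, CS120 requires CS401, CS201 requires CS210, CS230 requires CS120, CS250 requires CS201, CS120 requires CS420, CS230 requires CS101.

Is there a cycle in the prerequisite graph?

No

DFS with white/gray/black marking, starting from CS340:
CS340 gray
  CS120 gray
    CS420 gray
      CS101 gray
        CS210 gray
        CS210 black
      CS101 black
    CS420 black
    CS120→CS101: CS101 black — skip
    CS401 gray
      CS201 gray
        CS201→CS101: CS101 black — skip
        CS201→CS210: CS210 black — skip
      CS201 black
    CS401 black
  CS120 black
  CS340→CS401: CS401 black — skip
  CS230 gray
    CS230→CS120: CS120 black — skip
    CS230→CS101: CS101 black — skip
  CS230 black
  CS340→CS101: CS101 black — skip
CS340 black
CS250 gray
  CS250→CS230: CS230 black — skip
  CS310 gray
    CS310→CS420: CS420 black — skip
    CS310→CS340: CS340 black — skip
  CS310 black
  CS250→CS201: CS201 black — skip
CS250 black
CS450 gray
  CS450→CS201: CS201 black — skip
  CS450→CS250: CS250 black — skip
  CS450→CS401: CS401 black — skip
CS450 black
CS470 gray
  CS470→CS450: CS450 black — skip
  CS470→CS120: CS120 black — skip
  CS470→CS310: CS310 black — skip
  CS470→CS340: CS340 black — skip
CS470 black
Every edge goes to a white or black vertex — no back edge, so the graph is acyclic.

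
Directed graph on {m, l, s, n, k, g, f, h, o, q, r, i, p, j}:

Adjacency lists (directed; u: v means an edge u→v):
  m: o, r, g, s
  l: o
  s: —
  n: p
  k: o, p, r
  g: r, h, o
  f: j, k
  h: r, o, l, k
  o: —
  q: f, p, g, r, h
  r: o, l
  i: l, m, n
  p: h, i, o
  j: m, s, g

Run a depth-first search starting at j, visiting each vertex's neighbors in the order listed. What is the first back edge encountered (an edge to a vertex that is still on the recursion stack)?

DFS from j (visiting each vertex's neighbors in the order listed); mark gray on enter, black on exit:
j gray
  m gray
    o gray
    o black
    r gray
      r→o: o black — skip
      l gray
        l→o: o black — skip
      l black
    r black
    g gray
      g→r: r black — skip
      h gray
        h→r: r black — skip
        h→o: o black — skip
        h→l: l black — skip
        k gray
          k→o: o black — skip
          p gray
            p→h: h is gray → back edge
First back edge: p → h.

p->h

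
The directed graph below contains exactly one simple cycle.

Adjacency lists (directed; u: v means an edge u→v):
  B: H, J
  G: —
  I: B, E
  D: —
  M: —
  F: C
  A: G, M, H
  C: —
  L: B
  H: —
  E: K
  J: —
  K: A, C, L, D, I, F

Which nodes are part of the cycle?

E, I, K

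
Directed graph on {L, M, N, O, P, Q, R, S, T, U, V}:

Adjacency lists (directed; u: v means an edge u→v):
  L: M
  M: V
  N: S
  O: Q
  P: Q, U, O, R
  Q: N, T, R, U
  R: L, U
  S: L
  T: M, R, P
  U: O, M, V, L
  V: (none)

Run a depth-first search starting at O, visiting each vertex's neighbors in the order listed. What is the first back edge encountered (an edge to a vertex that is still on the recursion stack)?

U->O

DFS from O (visiting each vertex's neighbors in the order listed); mark gray on enter, black on exit:
O gray
  Q gray
    N gray
      S gray
        L gray
          M gray
            V gray
            V black
          M black
        L black
      S black
    N black
    T gray
      T→M: M black — skip
      R gray
        R→L: L black — skip
        U gray
          U→O: O is gray → back edge
First back edge: U → O.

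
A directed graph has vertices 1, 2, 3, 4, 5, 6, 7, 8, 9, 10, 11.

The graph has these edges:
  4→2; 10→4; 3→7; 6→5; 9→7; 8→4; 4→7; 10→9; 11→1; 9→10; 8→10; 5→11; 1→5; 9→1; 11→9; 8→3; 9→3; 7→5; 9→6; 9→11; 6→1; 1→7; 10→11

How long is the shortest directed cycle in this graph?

2

For each vertex v, BFS finds the shortest path from v back to v.
The shortest such closed walk is 10 → 9 → 10, length 2.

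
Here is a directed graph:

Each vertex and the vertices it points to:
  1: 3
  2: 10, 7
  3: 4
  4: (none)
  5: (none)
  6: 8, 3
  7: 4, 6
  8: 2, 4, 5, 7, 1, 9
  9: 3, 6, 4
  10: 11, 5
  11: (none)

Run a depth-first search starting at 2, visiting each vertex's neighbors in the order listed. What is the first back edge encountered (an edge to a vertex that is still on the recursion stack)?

DFS from 2 (visiting each vertex's neighbors in the order listed); mark gray on enter, black on exit:
2 gray
  10 gray
    11 gray
    11 black
    5 gray
    5 black
  10 black
  7 gray
    4 gray
    4 black
    6 gray
      8 gray
        8→2: 2 is gray → back edge
First back edge: 8 → 2.

8->2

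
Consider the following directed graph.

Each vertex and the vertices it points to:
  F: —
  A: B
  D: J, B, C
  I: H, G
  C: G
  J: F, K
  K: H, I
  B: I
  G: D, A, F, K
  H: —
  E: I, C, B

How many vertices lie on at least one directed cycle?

A vertex is on a directed cycle iff it belongs to a strongly connected component of size ≥ 2 (or has a self-loop).
The vertices on cycles are {A, B, C, D, G, I, J, K} — 8 in total.

8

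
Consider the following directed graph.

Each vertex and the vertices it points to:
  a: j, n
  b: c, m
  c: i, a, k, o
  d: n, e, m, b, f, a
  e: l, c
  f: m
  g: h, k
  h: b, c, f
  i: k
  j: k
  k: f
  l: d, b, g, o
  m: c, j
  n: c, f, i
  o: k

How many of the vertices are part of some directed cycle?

12

A vertex is on a directed cycle iff it belongs to a strongly connected component of size ≥ 2 (or has a self-loop).
The vertices on cycles are {a, c, d, e, f, i, j, k, l, m, n, o} — 12 in total.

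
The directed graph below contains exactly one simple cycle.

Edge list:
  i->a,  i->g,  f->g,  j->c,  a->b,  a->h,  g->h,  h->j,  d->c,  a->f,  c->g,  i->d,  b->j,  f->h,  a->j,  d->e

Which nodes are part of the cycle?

DFS with gray/black marking from c:
c gray
  g gray
    h gray
      j gray
        j→c: c is gray → back edge
Back edge closes the cycle c → g → h → j → c; its vertices are {c, g, h, j}.

c, g, h, j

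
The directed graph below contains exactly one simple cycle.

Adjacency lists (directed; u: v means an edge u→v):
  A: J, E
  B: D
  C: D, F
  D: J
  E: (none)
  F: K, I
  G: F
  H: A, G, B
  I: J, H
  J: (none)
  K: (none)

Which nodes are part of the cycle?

F, G, H, I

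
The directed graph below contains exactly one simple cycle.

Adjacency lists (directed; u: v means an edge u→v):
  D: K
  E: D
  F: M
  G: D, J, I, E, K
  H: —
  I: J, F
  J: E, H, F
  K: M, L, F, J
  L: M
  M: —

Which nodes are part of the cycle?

DFS with gray/black marking from D:
D gray
  K gray
    M gray
    M black
    L gray
      L→M: M black — skip
    L black
    F gray
      F→M: M black — skip
    F black
    J gray
      E gray
        E→D: D is gray → back edge
Back edge closes the cycle D → K → J → E → D; its vertices are {D, E, J, K}.

D, E, J, K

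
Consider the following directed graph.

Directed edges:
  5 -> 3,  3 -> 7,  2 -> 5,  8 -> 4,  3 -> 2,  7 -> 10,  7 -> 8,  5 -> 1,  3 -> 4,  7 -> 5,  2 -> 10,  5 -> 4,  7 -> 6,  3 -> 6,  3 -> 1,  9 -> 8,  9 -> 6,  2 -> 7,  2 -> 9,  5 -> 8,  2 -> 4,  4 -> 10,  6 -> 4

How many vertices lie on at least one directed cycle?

4

A vertex is on a directed cycle iff it belongs to a strongly connected component of size ≥ 2 (or has a self-loop).
The vertices on cycles are {2, 3, 5, 7} — 4 in total.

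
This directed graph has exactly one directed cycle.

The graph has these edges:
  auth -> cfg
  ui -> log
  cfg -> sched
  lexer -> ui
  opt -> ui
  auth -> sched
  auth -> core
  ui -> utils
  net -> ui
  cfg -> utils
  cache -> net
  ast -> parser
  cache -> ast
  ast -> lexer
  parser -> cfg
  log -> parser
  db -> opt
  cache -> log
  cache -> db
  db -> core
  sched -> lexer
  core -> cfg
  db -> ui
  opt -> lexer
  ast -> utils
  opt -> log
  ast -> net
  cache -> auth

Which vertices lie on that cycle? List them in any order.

ui, cfg, log, lexer, sched, parser

DFS with gray/black marking from log:
log gray
  parser gray
    cfg gray
      utils gray
      utils black
      sched gray
        lexer gray
          ui gray
            ui→log: log is gray → back edge
Back edge closes the cycle log → parser → cfg → sched → lexer → ui → log; its vertices are {ui, cfg, log, lexer, sched, parser}.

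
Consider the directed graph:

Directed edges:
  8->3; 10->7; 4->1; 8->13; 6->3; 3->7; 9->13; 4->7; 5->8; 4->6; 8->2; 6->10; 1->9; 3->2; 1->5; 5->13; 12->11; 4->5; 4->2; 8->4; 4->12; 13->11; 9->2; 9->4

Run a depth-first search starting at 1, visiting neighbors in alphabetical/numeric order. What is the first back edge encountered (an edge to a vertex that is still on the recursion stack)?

DFS from 1 (visiting neighbors in alphabetical/numeric order); mark gray on enter, black on exit:
1 gray
  5 gray
    8 gray
      2 gray
      2 black
      3 gray
        3→2: 2 black — skip
        7 gray
        7 black
      3 black
      4 gray
        4→1: 1 is gray → back edge
First back edge: 4 → 1.

4->1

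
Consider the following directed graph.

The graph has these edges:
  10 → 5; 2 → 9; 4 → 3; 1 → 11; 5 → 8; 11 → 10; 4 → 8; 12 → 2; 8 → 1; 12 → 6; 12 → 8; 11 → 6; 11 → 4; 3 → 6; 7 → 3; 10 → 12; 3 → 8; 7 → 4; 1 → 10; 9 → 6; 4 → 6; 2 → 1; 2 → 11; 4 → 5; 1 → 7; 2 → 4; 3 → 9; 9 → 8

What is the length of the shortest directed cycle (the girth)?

For each vertex v, BFS finds the shortest path from v back to v.
The shortest such closed walk is 2 → 11 → 10 → 12 → 2, length 4.

4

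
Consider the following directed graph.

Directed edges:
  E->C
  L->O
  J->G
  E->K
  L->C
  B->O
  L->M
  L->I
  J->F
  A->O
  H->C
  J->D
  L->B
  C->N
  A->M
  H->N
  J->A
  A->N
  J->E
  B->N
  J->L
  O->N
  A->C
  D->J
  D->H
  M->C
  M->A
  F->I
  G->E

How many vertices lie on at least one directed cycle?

A vertex is on a directed cycle iff it belongs to a strongly connected component of size ≥ 2 (or has a self-loop).
The vertices on cycles are {A, D, J, M} — 4 in total.

4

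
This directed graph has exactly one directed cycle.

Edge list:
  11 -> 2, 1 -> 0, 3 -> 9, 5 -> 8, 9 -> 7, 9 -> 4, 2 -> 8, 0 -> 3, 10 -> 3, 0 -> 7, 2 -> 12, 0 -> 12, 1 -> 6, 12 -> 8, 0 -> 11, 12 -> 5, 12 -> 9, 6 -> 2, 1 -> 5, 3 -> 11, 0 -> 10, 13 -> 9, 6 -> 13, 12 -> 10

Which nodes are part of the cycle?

2, 3, 10, 11, 12

DFS with gray/black marking from 12:
12 gray
  10 gray
    3 gray
      11 gray
        2 gray
          8 gray
          8 black
          2→12: 12 is gray → back edge
Back edge closes the cycle 12 → 10 → 3 → 11 → 2 → 12; its vertices are {2, 3, 10, 11, 12}.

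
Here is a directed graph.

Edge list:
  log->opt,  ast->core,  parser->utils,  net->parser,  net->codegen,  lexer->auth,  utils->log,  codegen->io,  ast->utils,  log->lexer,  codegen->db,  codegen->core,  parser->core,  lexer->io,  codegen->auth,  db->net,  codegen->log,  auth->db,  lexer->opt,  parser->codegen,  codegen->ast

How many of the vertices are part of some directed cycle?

9

A vertex is on a directed cycle iff it belongs to a strongly connected component of size ≥ 2 (or has a self-loop).
The vertices on cycles are {db, ast, log, net, auth, lexer, utils, parser, codegen} — 9 in total.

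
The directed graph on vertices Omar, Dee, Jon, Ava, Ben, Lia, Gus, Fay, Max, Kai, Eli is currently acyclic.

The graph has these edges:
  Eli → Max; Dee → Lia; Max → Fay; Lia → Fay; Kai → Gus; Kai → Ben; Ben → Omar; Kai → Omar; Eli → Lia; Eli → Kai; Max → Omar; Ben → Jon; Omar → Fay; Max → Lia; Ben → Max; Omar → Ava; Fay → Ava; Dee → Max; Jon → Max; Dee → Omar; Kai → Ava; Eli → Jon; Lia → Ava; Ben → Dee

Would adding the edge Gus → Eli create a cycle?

Adding Gus→Eli creates a cycle iff Eli can already reach Gus.
Path from Eli: Eli → Kai → Gus.
So Eli → … → Gus → Eli is a cycle.

Yes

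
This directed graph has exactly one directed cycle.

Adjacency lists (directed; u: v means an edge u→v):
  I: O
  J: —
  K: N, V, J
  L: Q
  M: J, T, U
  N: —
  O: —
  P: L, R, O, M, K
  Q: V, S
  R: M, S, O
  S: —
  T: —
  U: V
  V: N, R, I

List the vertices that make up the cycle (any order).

M, R, U, V

DFS with gray/black marking from M:
M gray
  J gray
  J black
  T gray
  T black
  U gray
    V gray
      N gray
      N black
      R gray
        R→M: M is gray → back edge
Back edge closes the cycle M → U → V → R → M; its vertices are {M, R, U, V}.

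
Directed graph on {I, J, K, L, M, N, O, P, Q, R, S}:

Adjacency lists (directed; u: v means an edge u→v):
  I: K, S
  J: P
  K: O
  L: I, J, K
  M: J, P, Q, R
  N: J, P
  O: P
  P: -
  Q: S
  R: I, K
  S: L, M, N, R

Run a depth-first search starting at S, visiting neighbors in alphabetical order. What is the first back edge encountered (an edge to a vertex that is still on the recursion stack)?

I->S

DFS from S (visiting neighbors in alphabetical order); mark gray on enter, black on exit:
S gray
  L gray
    I gray
      K gray
        O gray
          P gray
          P black
        O black
      K black
      I→S: S is gray → back edge
First back edge: I → S.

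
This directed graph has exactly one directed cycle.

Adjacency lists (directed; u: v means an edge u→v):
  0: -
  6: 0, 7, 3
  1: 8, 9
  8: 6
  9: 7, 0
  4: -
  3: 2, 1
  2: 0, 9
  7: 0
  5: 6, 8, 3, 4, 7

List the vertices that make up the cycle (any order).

1, 3, 6, 8

DFS with gray/black marking from 3:
3 gray
  2 gray
    0 gray
    0 black
    9 gray
      7 gray
        7→0: 0 black — skip
      7 black
      9→0: 0 black — skip
    9 black
  2 black
  1 gray
    8 gray
      6 gray
        6→0: 0 black — skip
        6→7: 7 black — skip
        6→3: 3 is gray → back edge
Back edge closes the cycle 3 → 1 → 8 → 6 → 3; its vertices are {1, 3, 6, 8}.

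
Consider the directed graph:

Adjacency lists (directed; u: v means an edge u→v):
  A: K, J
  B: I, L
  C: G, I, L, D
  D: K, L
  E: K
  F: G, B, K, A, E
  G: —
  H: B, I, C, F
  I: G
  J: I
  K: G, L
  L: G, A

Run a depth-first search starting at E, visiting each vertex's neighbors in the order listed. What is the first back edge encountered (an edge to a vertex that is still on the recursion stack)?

DFS from E (visiting each vertex's neighbors in the order listed); mark gray on enter, black on exit:
E gray
  K gray
    G gray
    G black
    L gray
      L→G: G black — skip
      A gray
        A→K: K is gray → back edge
First back edge: A → K.

A→K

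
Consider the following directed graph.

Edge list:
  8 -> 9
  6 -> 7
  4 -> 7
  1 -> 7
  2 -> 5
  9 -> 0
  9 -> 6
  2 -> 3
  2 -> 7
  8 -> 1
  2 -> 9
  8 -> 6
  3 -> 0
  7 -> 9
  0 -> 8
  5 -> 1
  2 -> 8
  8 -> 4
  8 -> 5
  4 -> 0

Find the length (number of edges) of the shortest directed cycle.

3

For each vertex v, BFS finds the shortest path from v back to v.
The shortest such closed walk is 8 → 4 → 0 → 8, length 3.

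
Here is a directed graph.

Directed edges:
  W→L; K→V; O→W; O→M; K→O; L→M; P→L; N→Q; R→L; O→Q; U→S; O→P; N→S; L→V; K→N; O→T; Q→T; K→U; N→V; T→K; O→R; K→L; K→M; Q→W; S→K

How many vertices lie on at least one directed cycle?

7

A vertex is on a directed cycle iff it belongs to a strongly connected component of size ≥ 2 (or has a self-loop).
The vertices on cycles are {K, N, O, Q, S, T, U} — 7 in total.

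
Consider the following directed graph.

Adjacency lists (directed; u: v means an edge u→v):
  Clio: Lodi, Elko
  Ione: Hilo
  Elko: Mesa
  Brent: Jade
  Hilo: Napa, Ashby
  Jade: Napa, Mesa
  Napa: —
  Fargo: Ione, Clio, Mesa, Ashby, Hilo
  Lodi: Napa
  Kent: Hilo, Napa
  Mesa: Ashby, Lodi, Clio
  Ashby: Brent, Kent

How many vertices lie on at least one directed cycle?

8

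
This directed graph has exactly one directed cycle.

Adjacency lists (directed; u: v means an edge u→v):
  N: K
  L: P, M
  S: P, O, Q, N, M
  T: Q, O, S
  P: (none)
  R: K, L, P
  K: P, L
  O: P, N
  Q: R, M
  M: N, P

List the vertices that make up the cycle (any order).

K, L, M, N

DFS with gray/black marking from M:
M gray
  N gray
    K gray
      P gray
      P black
      L gray
        L→P: P black — skip
        L→M: M is gray → back edge
Back edge closes the cycle M → N → K → L → M; its vertices are {K, L, M, N}.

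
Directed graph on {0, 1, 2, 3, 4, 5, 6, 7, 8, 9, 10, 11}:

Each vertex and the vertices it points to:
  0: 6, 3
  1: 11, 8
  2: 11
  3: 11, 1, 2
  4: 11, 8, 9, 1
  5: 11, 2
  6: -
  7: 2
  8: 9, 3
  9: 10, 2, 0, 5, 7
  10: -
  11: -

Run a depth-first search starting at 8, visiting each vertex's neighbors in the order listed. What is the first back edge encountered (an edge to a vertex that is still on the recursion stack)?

1->8

DFS from 8 (visiting each vertex's neighbors in the order listed); mark gray on enter, black on exit:
8 gray
  9 gray
    10 gray
    10 black
    2 gray
      11 gray
      11 black
    2 black
    0 gray
      6 gray
      6 black
      3 gray
        3→11: 11 black — skip
        1 gray
          1→11: 11 black — skip
          1→8: 8 is gray → back edge
First back edge: 1 → 8.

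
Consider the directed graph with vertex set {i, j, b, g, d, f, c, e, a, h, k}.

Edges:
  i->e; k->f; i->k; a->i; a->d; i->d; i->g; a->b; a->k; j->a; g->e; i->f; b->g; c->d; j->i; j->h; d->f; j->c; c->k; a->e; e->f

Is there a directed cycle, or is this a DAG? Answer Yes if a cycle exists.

No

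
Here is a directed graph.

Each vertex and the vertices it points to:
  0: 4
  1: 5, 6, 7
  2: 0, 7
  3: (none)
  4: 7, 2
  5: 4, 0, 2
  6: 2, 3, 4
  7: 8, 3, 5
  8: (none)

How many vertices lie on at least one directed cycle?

A vertex is on a directed cycle iff it belongs to a strongly connected component of size ≥ 2 (or has a self-loop).
The vertices on cycles are {0, 2, 4, 5, 7} — 5 in total.

5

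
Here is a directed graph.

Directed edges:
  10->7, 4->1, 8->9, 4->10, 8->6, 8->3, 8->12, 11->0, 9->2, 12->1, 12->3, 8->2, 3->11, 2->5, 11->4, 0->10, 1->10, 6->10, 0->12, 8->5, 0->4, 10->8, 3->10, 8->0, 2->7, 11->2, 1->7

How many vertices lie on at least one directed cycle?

9

A vertex is on a directed cycle iff it belongs to a strongly connected component of size ≥ 2 (or has a self-loop).
The vertices on cycles are {0, 1, 3, 4, 6, 8, 10, 11, 12} — 9 in total.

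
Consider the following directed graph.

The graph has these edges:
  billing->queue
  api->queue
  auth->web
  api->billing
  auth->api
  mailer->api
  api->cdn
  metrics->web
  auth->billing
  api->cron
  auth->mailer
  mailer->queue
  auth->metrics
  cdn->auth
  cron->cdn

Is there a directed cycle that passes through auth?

Yes

auth is on a cycle iff auth can reach itself via ≥1 edge.
auth → api → cdn → auth — yes.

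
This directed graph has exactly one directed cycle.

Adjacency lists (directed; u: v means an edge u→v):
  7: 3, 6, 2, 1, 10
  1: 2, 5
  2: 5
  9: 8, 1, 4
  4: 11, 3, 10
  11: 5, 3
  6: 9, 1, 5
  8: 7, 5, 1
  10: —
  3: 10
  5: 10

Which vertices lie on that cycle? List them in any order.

DFS with gray/black marking from 7:
7 gray
  3 gray
    10 gray
    10 black
  3 black
  6 gray
    9 gray
      8 gray
        8→7: 7 is gray → back edge
Back edge closes the cycle 7 → 6 → 9 → 8 → 7; its vertices are {6, 7, 8, 9}.

6, 7, 8, 9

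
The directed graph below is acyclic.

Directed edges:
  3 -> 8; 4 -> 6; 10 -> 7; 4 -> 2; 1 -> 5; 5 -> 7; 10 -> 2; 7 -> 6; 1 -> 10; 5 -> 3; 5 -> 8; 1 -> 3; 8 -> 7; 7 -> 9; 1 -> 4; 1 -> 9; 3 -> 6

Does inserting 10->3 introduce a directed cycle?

No

Adding 10→3 creates a cycle iff 3 can already reach 10.
Explore from 3: no path reaches 10. The graph stays acyclic.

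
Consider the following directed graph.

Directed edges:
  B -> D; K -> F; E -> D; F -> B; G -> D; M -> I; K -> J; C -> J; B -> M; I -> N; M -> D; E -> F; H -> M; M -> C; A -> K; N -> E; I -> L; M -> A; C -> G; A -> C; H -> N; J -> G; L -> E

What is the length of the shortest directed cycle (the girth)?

For each vertex v, BFS finds the shortest path from v back to v.
The shortest such closed walk is M → A → K → F → B → M, length 5.

5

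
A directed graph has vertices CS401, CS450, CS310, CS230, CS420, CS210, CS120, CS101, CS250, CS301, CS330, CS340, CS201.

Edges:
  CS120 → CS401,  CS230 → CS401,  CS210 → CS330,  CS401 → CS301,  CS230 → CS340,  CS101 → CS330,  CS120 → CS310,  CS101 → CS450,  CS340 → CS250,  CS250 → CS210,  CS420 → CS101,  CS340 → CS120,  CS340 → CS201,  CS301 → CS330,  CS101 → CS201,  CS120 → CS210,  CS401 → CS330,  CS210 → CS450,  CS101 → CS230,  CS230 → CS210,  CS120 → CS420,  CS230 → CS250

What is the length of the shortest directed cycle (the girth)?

5

For each vertex v, BFS finds the shortest path from v back to v.
The shortest such closed walk is CS230 → CS340 → CS120 → CS420 → CS101 → CS230, length 5.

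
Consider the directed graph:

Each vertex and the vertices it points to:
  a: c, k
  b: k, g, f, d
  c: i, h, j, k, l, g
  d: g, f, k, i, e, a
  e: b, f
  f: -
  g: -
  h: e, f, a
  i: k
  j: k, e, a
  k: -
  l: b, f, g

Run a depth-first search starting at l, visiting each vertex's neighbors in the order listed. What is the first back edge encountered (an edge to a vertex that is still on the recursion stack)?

e→b

DFS from l (visiting each vertex's neighbors in the order listed); mark gray on enter, black on exit:
l gray
  b gray
    k gray
    k black
    g gray
    g black
    f gray
    f black
    d gray
      d→g: g black — skip
      d→f: f black — skip
      d→k: k black — skip
      i gray
        i→k: k black — skip
      i black
      e gray
        e→b: b is gray → back edge
First back edge: e → b.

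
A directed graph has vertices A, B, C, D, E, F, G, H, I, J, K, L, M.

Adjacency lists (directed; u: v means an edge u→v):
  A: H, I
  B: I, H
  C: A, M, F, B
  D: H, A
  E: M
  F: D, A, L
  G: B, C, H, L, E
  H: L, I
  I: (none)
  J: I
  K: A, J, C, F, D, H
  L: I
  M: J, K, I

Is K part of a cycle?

K is on a cycle iff K can reach itself via ≥1 edge.
K → C → M → K — yes.

Yes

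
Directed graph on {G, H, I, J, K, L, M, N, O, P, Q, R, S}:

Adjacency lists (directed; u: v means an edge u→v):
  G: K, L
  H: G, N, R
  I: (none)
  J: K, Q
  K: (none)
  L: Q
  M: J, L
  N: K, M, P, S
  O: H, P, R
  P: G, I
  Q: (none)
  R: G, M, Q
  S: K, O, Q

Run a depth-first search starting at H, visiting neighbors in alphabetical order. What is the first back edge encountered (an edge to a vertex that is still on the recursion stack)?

O->H

DFS from H (visiting neighbors in alphabetical order); mark gray on enter, black on exit:
H gray
  G gray
    K gray
    K black
    L gray
      Q gray
      Q black
    L black
  G black
  N gray
    N→K: K black — skip
    M gray
      J gray
        J→K: K black — skip
        J→Q: Q black — skip
      J black
      M→L: L black — skip
    M black
    P gray
      P→G: G black — skip
      I gray
      I black
    P black
    S gray
      S→K: K black — skip
      O gray
        O→H: H is gray → back edge
First back edge: O → H.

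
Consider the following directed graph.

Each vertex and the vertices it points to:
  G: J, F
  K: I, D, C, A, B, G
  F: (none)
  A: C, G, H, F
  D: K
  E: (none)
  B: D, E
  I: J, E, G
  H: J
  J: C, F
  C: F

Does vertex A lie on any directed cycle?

No

A lies on a cycle iff there is a path from A back to itself.
Exploring from A, it never reaches itself; equivalently, its strongly connected component is a singleton.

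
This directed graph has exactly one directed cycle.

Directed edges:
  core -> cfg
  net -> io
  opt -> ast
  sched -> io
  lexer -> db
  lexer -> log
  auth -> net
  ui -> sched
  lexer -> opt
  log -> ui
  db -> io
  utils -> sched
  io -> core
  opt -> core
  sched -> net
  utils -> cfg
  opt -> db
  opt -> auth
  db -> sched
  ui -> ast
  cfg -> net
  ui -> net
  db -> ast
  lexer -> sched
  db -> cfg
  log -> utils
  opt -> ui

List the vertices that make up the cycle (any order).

DFS with gray/black marking from core:
core gray
  cfg gray
    net gray
      io gray
        io→core: core is gray → back edge
Back edge closes the cycle core → cfg → net → io → core; its vertices are {io, cfg, net, core}.

io, cfg, net, core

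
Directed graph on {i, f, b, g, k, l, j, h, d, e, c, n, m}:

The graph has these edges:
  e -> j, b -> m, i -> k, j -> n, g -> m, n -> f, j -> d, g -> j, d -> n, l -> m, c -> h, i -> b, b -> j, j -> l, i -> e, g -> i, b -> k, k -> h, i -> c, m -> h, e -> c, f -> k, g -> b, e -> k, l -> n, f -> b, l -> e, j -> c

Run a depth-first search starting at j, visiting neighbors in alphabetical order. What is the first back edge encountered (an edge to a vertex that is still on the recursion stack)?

b→j

DFS from j (visiting neighbors in alphabetical order); mark gray on enter, black on exit:
j gray
  c gray
    h gray
    h black
  c black
  d gray
    n gray
      f gray
        b gray
          b→j: j is gray → back edge
First back edge: b → j.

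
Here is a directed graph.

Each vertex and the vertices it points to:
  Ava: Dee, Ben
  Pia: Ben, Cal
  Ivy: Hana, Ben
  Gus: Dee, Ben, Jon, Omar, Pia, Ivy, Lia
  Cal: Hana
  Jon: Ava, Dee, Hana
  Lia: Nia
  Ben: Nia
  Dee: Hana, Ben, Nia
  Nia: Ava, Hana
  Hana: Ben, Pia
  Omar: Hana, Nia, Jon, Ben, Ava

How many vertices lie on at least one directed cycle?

A vertex is on a directed cycle iff it belongs to a strongly connected component of size ≥ 2 (or has a self-loop).
The vertices on cycles are {Ava, Ben, Cal, Dee, Nia, Pia, Hana} — 7 in total.

7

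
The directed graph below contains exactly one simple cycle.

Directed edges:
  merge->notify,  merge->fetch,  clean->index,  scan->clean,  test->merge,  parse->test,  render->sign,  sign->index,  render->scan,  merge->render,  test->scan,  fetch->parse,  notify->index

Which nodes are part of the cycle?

test, fetch, merge, parse

DFS with gray/black marking from test:
test gray
  scan gray
    clean gray
      index gray
      index black
    clean black
  scan black
  merge gray
    fetch gray
      parse gray
        parse→test: test is gray → back edge
Back edge closes the cycle test → merge → fetch → parse → test; its vertices are {test, fetch, merge, parse}.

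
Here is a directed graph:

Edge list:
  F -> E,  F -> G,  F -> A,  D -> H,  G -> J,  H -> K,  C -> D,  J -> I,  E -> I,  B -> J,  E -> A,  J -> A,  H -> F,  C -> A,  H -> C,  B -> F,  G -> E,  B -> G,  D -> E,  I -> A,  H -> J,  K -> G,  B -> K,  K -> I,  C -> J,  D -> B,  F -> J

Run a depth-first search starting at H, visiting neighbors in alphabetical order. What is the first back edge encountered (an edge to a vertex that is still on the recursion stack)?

D→H

DFS from H (visiting neighbors in alphabetical order); mark gray on enter, black on exit:
H gray
  C gray
    A gray
    A black
    D gray
      B gray
        F gray
          F→A: A black — skip
          E gray
            E→A: A black — skip
            I gray
              I→A: A black — skip
            I black
          E black
          G gray
            G→E: E black — skip
            J gray
              J→A: A black — skip
              J→I: I black — skip
            J black
          G black
          F→J: J black — skip
        F black
        B→G: G black — skip
        B→J: J black — skip
        K gray
          K→G: G black — skip
          K→I: I black — skip
        K black
      B black
      D→E: E black — skip
      D→H: H is gray → back edge
First back edge: D → H.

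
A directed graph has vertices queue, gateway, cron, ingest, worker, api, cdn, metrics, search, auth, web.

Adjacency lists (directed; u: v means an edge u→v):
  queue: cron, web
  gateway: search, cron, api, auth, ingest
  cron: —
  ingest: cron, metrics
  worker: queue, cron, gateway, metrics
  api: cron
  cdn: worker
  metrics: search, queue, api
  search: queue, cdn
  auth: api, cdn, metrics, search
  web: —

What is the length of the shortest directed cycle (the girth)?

4

For each vertex v, BFS finds the shortest path from v back to v.
The shortest such closed walk is gateway → search → cdn → worker → gateway, length 4.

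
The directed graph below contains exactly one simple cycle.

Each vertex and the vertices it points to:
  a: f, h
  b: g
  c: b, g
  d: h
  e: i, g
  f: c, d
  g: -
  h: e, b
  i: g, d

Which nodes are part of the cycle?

d, e, h, i

DFS with gray/black marking from h:
h gray
  e gray
    i gray
      g gray
      g black
      d gray
        d→h: h is gray → back edge
Back edge closes the cycle h → e → i → d → h; its vertices are {d, e, h, i}.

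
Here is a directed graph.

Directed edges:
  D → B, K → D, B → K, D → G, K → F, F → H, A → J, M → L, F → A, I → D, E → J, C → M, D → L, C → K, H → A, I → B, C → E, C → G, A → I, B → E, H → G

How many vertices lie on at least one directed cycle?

7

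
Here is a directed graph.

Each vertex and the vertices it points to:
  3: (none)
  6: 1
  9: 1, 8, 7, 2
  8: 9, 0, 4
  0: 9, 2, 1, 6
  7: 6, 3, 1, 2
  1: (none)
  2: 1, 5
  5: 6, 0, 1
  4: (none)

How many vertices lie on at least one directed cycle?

A vertex is on a directed cycle iff it belongs to a strongly connected component of size ≥ 2 (or has a self-loop).
The vertices on cycles are {0, 2, 5, 7, 8, 9} — 6 in total.

6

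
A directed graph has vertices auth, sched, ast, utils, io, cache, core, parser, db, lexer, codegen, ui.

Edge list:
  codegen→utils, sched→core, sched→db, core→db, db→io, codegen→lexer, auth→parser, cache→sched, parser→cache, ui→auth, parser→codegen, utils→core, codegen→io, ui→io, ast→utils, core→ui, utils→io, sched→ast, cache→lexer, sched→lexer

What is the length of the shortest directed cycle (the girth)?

6

For each vertex v, BFS finds the shortest path from v back to v.
The shortest such closed walk is parser → cache → sched → core → ui → auth → parser, length 6.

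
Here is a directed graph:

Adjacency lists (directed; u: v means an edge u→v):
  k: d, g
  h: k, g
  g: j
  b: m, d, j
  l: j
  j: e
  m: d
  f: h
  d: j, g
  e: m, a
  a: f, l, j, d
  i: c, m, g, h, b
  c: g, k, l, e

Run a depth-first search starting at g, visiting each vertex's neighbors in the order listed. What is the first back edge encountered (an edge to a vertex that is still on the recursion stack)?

DFS from g (visiting each vertex's neighbors in the order listed); mark gray on enter, black on exit:
g gray
  j gray
    e gray
      m gray
        d gray
          d→j: j is gray → back edge
First back edge: d → j.

d->j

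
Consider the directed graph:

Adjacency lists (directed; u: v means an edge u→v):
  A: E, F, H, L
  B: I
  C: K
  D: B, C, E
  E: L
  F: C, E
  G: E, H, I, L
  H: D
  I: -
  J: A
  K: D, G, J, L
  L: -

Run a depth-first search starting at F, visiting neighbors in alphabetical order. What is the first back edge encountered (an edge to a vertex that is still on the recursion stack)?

D→C

DFS from F (visiting neighbors in alphabetical order); mark gray on enter, black on exit:
F gray
  C gray
    K gray
      D gray
        B gray
          I gray
          I black
        B black
        D→C: C is gray → back edge
First back edge: D → C.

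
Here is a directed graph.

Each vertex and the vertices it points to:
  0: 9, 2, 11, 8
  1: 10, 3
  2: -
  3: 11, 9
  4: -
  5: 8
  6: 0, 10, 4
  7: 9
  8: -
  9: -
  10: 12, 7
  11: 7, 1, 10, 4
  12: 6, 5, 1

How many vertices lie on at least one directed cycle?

7

A vertex is on a directed cycle iff it belongs to a strongly connected component of size ≥ 2 (or has a self-loop).
The vertices on cycles are {0, 1, 3, 6, 10, 11, 12} — 7 in total.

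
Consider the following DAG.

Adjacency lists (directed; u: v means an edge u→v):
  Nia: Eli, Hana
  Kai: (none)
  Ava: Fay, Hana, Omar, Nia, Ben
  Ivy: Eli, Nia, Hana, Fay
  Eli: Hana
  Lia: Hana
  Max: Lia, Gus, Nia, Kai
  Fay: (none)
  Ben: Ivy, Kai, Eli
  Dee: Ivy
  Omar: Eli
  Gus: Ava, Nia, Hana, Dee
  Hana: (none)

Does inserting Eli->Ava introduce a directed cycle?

Yes

Adding Eli→Ava creates a cycle iff Ava can already reach Eli.
Path from Ava: Ava → Ben → Eli.
So Ava → … → Eli → Ava is a cycle.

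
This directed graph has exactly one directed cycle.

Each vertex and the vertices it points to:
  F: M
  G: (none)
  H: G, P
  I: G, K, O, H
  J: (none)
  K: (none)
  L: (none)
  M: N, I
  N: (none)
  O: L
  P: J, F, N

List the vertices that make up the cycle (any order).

DFS with gray/black marking from I:
I gray
  G gray
  G black
  K gray
  K black
  O gray
    L gray
    L black
  O black
  H gray
    H→G: G black — skip
    P gray
      J gray
      J black
      F gray
        M gray
          N gray
          N black
          M→I: I is gray → back edge
Back edge closes the cycle I → H → P → F → M → I; its vertices are {F, H, I, M, P}.

F, H, I, M, P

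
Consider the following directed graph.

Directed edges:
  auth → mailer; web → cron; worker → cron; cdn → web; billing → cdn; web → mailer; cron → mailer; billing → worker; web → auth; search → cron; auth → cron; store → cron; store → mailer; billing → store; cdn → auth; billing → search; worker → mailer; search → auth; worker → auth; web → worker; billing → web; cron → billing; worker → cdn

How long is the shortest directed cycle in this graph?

3

For each vertex v, BFS finds the shortest path from v back to v.
The shortest such closed walk is billing → web → cron → billing, length 3.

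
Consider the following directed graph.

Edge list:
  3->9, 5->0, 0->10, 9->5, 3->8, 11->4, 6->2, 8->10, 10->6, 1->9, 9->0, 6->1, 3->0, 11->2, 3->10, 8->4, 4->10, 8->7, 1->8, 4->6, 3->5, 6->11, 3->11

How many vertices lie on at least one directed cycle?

A vertex is on a directed cycle iff it belongs to a strongly connected component of size ≥ 2 (or has a self-loop).
The vertices on cycles are {0, 1, 4, 5, 6, 8, 9, 10, 11} — 9 in total.

9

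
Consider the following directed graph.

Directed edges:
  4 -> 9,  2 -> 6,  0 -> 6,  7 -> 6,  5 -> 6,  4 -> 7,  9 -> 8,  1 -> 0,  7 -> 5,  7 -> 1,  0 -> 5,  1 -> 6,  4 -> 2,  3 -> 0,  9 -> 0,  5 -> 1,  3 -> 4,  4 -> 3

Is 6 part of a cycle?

No

6 lies on a cycle iff there is a path from 6 back to itself.
Exploring from 6, it never reaches itself; equivalently, its strongly connected component is a singleton.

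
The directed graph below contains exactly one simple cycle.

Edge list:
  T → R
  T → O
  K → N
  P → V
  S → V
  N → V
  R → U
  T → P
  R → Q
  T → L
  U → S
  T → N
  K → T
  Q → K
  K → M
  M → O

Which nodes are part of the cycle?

DFS with gray/black marking from K:
K gray
  N gray
    V gray
    V black
  N black
  T gray
    O gray
    O black
    R gray
      U gray
        S gray
          S→V: V black — skip
        S black
      U black
      Q gray
        Q→K: K is gray → back edge
Back edge closes the cycle K → T → R → Q → K; its vertices are {K, Q, R, T}.

K, Q, R, T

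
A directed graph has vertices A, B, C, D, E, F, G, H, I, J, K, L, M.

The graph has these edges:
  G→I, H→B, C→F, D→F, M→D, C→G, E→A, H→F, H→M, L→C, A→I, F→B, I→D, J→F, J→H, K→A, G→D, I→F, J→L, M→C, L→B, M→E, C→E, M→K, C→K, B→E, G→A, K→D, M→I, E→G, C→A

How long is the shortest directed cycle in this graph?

5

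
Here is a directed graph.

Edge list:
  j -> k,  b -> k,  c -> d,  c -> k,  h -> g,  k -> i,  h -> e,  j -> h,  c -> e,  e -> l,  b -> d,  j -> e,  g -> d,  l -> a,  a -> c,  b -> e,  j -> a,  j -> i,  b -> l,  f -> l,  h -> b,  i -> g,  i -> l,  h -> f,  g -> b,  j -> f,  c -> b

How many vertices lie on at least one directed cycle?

8

A vertex is on a directed cycle iff it belongs to a strongly connected component of size ≥ 2 (or has a self-loop).
The vertices on cycles are {a, b, c, e, g, i, k, l} — 8 in total.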